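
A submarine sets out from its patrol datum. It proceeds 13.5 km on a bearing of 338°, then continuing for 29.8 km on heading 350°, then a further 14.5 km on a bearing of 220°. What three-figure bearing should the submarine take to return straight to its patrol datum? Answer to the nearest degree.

Leg 1 (338°, 13.5 km): east 13.5 sin 338° = -5.06, north 13.5 cos 338° = 12.52
Leg 2 (350°, 29.8 km): east 29.8 sin 350° = -5.17, north 29.8 cos 350° = 29.35
Leg 3 (220°, 14.5 km): east 14.5 sin 220° = -9.32, north 14.5 cos 220° = -11.11
Net displacement: -19.55 east, 30.76 north. Direction back to start is (19.55, -30.76): bearing = atan2(19.55, -30.76) mod 360° = 147.56° ≈ 148°.

148°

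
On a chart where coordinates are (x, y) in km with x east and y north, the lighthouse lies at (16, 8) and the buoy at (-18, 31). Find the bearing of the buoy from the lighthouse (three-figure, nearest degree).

Δeast = -18 − 16 = -34.00; Δnorth = 31 − 8 = 23.00.
Bearing = atan2(Δeast, Δnorth) mod 360° = 304.08° ≈ 304°.

304°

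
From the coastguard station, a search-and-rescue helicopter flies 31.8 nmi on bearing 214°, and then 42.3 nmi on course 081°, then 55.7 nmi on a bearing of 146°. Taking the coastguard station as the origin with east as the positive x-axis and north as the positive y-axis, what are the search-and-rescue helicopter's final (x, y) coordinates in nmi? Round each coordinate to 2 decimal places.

(55.14, -65.92)

Leg 1 (214°, 31.8 nmi): east 31.8 sin 214° = -17.78, north 31.8 cos 214° = -26.36
Leg 2 (081°, 42.3 nmi): east 42.3 sin 81° = 41.78, north 42.3 cos 81° = 6.62
Leg 3 (146°, 55.7 nmi): east 55.7 sin 146° = 31.15, north 55.7 cos 146° = -46.18
Summing: 55.14 nmi east, -65.92 nmi north → (55.14, -65.92).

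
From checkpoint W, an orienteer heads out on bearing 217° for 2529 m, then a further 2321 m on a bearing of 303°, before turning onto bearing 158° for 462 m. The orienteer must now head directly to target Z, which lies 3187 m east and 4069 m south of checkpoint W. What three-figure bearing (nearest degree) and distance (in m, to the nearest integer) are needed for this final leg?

114°, 7095 m

Leg 1 (217°, 2529 m): east 2529 sin 217° = -1521.99, north 2529 cos 217° = -2019.75
Leg 2 (303°, 2321 m): east 2321 sin 303° = -1946.55, north 2321 cos 303° = 1264.11
Leg 3 (158°, 462 m): east 462 sin 158° = 173.07, north 462 cos 158° = -428.36
Current position: (-3295.48, -1184.00). Target: (3187, -4069). Remaining: Δeast = 6482.48, Δnorth = -2885.00.
Bearing = atan2(6482.48, -2885.00) mod 360° = 113.99°; distance = √((6482.48)² + (-2885.00)²) = 7095.472 m.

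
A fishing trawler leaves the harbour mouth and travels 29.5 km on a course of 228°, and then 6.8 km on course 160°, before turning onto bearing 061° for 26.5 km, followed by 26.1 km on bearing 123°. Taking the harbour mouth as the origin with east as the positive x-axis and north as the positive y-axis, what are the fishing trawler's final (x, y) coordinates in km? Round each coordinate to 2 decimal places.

(25.47, -27.50)

Leg 1 (228°, 29.5 km): east 29.5 sin 228° = -21.92, north 29.5 cos 228° = -19.74
Leg 2 (160°, 6.8 km): east 6.8 sin 160° = 2.33, north 6.8 cos 160° = -6.39
Leg 3 (061°, 26.5 km): east 26.5 sin 61° = 23.18, north 26.5 cos 61° = 12.85
Leg 4 (123°, 26.1 km): east 26.1 sin 123° = 21.89, north 26.1 cos 123° = -14.22
Summing: 25.47 km east, -27.50 km north → (25.47, -27.50).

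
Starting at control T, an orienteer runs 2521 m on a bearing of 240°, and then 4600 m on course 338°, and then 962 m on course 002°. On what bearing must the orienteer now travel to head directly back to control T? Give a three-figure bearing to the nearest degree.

136°

Leg 1 (240°, 2521 m): east 2521 sin 240° = -2183.25, north 2521 cos 240° = -1260.50
Leg 2 (338°, 4600 m): east 4600 sin 338° = -1723.19, north 4600 cos 338° = 4265.05
Leg 3 (002°, 962 m): east 962 sin 2° = 33.57, north 962 cos 2° = 961.41
Net displacement: -3872.87 east, 3965.96 north. Direction back to start is (3872.87, -3965.96): bearing = atan2(3872.87, -3965.96) mod 360° = 135.68° ≈ 136°.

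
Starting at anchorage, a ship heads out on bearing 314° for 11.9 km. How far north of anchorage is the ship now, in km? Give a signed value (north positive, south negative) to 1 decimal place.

8.3 km

Leg 1 (314°, 11.9 km): east 11.9 sin 314° = -8.56, north 11.9 cos 314° = 8.27
Net north component: 8.27 km.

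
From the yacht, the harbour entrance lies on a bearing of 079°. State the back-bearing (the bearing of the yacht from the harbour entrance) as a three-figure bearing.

259°

Back-bearing = 079° + 180° = 259°.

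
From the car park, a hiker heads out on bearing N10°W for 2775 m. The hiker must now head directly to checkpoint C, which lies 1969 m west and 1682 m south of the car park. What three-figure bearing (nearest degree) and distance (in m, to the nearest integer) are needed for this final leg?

Leg 1 (N10°W, 2775 m): east 2775 sin 350° = -481.87, north 2775 cos 350° = 2732.84
Current position: (-481.87, 2732.84). Target: (-1969, -1682). Remaining: Δeast = -1487.13, Δnorth = -4414.84.
Bearing = atan2(-1487.13, -4414.84) mod 360° = 198.62°; distance = √((-1487.13)² + (-4414.84)²) = 4658.580 m.

199°, 4659 m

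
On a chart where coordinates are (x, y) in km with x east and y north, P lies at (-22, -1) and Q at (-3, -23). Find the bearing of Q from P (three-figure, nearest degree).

Δeast = -3 − -22 = 19.00; Δnorth = -23 − -1 = -22.00.
Bearing = atan2(Δeast, Δnorth) mod 360° = 139.18° ≈ 139°.

139°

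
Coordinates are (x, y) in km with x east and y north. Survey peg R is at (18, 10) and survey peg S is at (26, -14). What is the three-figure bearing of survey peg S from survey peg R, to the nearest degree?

Δeast = 26 − 18 = 8.00; Δnorth = -14 − 10 = -24.00.
Bearing = atan2(Δeast, Δnorth) mod 360° = 161.57° ≈ 162°.

162°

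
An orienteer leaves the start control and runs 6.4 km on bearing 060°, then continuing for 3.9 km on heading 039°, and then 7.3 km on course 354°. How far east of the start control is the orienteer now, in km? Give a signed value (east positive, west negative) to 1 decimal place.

Leg 1 (060°, 6.4 km): east 6.4 sin 60° = 5.54, north 6.4 cos 60° = 3.20
Leg 2 (039°, 3.9 km): east 3.9 sin 39° = 2.45, north 3.9 cos 39° = 3.03
Leg 3 (354°, 7.3 km): east 7.3 sin 354° = -0.76, north 7.3 cos 354° = 7.26
Net east component: 7.23 km.

7.2 km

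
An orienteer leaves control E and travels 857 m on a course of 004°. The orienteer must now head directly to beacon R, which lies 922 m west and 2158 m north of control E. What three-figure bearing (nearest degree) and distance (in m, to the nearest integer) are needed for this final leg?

Leg 1 (004°, 857 m): east 857 sin 4° = 59.78, north 857 cos 4° = 854.91
Current position: (59.78, 854.91). Target: (-922, 2158). Remaining: Δeast = -981.78, Δnorth = 1303.09.
Bearing = atan2(-981.78, 1303.09) mod 360° = 323.00°; distance = √((-981.78)² + (1303.09)²) = 1631.543 m.

323°, 1632 m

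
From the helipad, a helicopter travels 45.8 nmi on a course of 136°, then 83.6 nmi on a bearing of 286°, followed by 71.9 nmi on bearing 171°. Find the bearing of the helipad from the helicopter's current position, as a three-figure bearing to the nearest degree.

025°

Leg 1 (136°, 45.8 nmi): east 45.8 sin 136° = 31.82, north 45.8 cos 136° = -32.95
Leg 2 (286°, 83.6 nmi): east 83.6 sin 286° = -80.36, north 83.6 cos 286° = 23.04
Leg 3 (171°, 71.9 nmi): east 71.9 sin 171° = 11.25, north 71.9 cos 171° = -71.01
Net displacement: -37.30 east, -80.92 north. Direction back to start is (37.30, 80.92): bearing = atan2(37.30, 80.92) mod 360° = 24.75° ≈ 025°.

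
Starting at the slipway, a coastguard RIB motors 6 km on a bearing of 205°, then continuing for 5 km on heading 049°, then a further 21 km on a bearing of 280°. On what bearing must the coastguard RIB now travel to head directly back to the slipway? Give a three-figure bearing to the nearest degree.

Leg 1 (205°, 6 km): east 6 sin 205° = -2.54, north 6 cos 205° = -5.44
Leg 2 (049°, 5 km): east 5 sin 49° = 3.77, north 5 cos 49° = 3.28
Leg 3 (280°, 21 km): east 21 sin 280° = -20.68, north 21 cos 280° = 3.65
Net displacement: -19.44 east, 1.49 north. Direction back to start is (19.44, -1.49): bearing = atan2(19.44, -1.49) mod 360° = 94.38° ≈ 094°.

094°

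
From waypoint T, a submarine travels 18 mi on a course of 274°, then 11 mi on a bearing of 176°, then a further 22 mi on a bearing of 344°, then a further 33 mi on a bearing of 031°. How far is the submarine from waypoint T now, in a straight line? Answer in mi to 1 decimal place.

Leg 1 (274°, 18 mi): east 18 sin 274° = -17.96, north 18 cos 274° = 1.26
Leg 2 (176°, 11 mi): east 11 sin 176° = 0.77, north 11 cos 176° = -10.97
Leg 3 (344°, 22 mi): east 22 sin 344° = -6.06, north 22 cos 344° = 21.15
Leg 4 (031°, 33 mi): east 33 sin 31° = 17.00, north 33 cos 31° = 28.29
Net: -6.26 east, 39.72 north. Distance = √((-6.26)² + (39.72)²) = 40.206 mi.

40.2 mi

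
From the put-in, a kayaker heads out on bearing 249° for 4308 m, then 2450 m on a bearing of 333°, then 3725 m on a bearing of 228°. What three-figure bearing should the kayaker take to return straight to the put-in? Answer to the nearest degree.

077°

Leg 1 (249°, 4308 m): east 4308 sin 249° = -4021.86, north 4308 cos 249° = -1543.85
Leg 2 (333°, 2450 m): east 2450 sin 333° = -1112.28, north 2450 cos 333° = 2182.97
Leg 3 (228°, 3725 m): east 3725 sin 228° = -2768.21, north 3725 cos 228° = -2492.51
Net displacement: -7902.36 east, -1853.39 north. Direction back to start is (7902.36, 1853.39): bearing = atan2(7902.36, 1853.39) mod 360° = 76.80° ≈ 077°.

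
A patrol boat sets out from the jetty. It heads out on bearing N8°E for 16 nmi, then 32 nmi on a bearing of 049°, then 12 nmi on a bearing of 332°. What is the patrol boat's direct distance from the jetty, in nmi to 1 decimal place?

Leg 1 (N8°E, 16 nmi): east 16 sin 8° = 2.23, north 16 cos 8° = 15.84
Leg 2 (049°, 32 nmi): east 32 sin 49° = 24.15, north 32 cos 49° = 20.99
Leg 3 (332°, 12 nmi): east 12 sin 332° = -5.63, north 12 cos 332° = 10.60
Net: 20.74 east, 47.43 north. Distance = √((20.74)² + (47.43)²) = 51.771 nmi.

51.8 nmi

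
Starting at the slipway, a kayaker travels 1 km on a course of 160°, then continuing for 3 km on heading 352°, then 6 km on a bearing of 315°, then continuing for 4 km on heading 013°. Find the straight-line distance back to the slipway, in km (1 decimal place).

Leg 1 (160°, 1 km): east 1 sin 160° = 0.34, north 1 cos 160° = -0.94
Leg 2 (352°, 3 km): east 3 sin 352° = -0.42, north 3 cos 352° = 2.97
Leg 3 (315°, 6 km): east 6 sin 315° = -4.24, north 6 cos 315° = 4.24
Leg 4 (013°, 4 km): east 4 sin 13° = 0.90, north 4 cos 13° = 3.90
Net: -3.42 east, 10.17 north. Distance = √((-3.42)² + (10.17)²) = 10.730 km.

10.7 km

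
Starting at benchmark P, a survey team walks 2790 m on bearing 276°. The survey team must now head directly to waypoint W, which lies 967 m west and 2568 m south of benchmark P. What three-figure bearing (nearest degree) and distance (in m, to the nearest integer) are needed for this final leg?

Leg 1 (276°, 2790 m): east 2790 sin 276° = -2774.72, north 2790 cos 276° = 291.63
Current position: (-2774.72, 291.63). Target: (-967, -2568). Remaining: Δeast = 1807.72, Δnorth = -2859.63.
Bearing = atan2(1807.72, -2859.63) mod 360° = 147.70°; distance = √((1807.72)² + (-2859.63)²) = 3383.097 m.

148°, 3383 m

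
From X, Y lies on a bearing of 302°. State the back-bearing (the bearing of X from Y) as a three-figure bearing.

Back-bearing = 302° − 180° = 122°.

122°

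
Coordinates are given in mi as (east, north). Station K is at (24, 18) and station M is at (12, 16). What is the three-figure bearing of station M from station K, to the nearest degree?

261°

Δeast = 12 − 24 = -12.00; Δnorth = 16 − 18 = -2.00.
Bearing = atan2(Δeast, Δnorth) mod 360° = 260.54° ≈ 261°.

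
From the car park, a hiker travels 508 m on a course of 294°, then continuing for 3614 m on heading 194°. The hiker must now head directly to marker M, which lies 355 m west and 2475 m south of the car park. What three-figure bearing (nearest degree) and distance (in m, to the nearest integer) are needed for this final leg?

Leg 1 (294°, 508 m): east 508 sin 294° = -464.08, north 508 cos 294° = 206.62
Leg 2 (194°, 3614 m): east 3614 sin 194° = -874.31, north 3614 cos 194° = -3506.65
Current position: (-1338.39, -3300.03). Target: (-355, -2475). Remaining: Δeast = 983.39, Δnorth = 825.03.
Bearing = atan2(983.39, 825.03) mod 360° = 50.00°; distance = √((983.39)² + (825.03)²) = 1283.635 m.

050°, 1284 m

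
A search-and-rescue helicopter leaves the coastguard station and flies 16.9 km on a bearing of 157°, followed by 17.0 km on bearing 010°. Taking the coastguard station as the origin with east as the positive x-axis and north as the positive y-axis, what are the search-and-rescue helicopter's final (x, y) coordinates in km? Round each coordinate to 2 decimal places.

(9.56, 1.19)

Leg 1 (157°, 16.9 km): east 16.9 sin 157° = 6.60, north 16.9 cos 157° = -15.56
Leg 2 (010°, 17.0 km): east 17.0 sin 10° = 2.95, north 17.0 cos 10° = 16.74
Summing: 9.56 km east, 1.19 km north → (9.56, 1.19).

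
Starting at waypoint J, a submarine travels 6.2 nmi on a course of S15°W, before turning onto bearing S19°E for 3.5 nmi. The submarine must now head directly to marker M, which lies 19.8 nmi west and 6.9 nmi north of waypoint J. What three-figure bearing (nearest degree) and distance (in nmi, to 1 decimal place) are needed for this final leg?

Leg 1 (S15°W, 6.2 nmi): east 6.2 sin 195° = -1.60, north 6.2 cos 195° = -5.99
Leg 2 (S19°E, 3.5 nmi): east 3.5 sin 161° = 1.14, north 3.5 cos 161° = -3.31
Current position: (-0.47, -9.30). Target: (-19.8, 6.9). Remaining: Δeast = -19.33, Δnorth = 16.20.
Bearing = atan2(-19.33, 16.20) mod 360° = 309.96°; distance = √((-19.33)² + (16.20)²) = 25.223 nmi.

310°, 25.2 nmi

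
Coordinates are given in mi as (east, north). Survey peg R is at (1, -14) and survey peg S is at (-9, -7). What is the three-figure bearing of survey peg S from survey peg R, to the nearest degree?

305°

Δeast = -9 − 1 = -10.00; Δnorth = -7 − -14 = 7.00.
Bearing = atan2(Δeast, Δnorth) mod 360° = 304.99° ≈ 305°.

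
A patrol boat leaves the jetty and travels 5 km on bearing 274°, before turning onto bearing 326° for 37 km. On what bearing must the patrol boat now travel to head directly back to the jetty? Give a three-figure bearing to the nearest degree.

Leg 1 (274°, 5 km): east 5 sin 274° = -4.99, north 5 cos 274° = 0.35
Leg 2 (326°, 37 km): east 37 sin 326° = -20.69, north 37 cos 326° = 30.67
Net displacement: -25.68 east, 31.02 north. Direction back to start is (25.68, -31.02): bearing = atan2(25.68, -31.02) mod 360° = 140.39° ≈ 140°.

140°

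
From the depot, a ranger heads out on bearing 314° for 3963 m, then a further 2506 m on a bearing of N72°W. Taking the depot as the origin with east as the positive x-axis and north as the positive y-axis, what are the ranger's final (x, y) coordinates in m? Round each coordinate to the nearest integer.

(-5234, 3527)

Leg 1 (314°, 3963 m): east 3963 sin 314° = -2850.74, north 3963 cos 314° = 2752.93
Leg 2 (N72°W, 2506 m): east 2506 sin 288° = -2383.35, north 2506 cos 288° = 774.40
Summing: -5234.09 m east, 3527.33 m north → (-5234, 3527).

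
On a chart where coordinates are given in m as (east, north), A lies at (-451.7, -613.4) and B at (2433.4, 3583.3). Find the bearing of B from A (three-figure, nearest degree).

035°

Δeast = 2433.4 − -451.7 = 2885.10; Δnorth = 3583.3 − -613.4 = 4196.70.
Bearing = atan2(Δeast, Δnorth) mod 360° = 34.51° ≈ 035°.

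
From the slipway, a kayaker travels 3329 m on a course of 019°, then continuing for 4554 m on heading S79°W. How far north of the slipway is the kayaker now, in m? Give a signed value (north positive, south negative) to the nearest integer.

2279 m

Leg 1 (019°, 3329 m): east 3329 sin 19° = 1083.82, north 3329 cos 19° = 3147.63
Leg 2 (S79°W, 4554 m): east 4554 sin 259° = -4470.33, north 4554 cos 259° = -868.94
Net north component: 2278.69 m.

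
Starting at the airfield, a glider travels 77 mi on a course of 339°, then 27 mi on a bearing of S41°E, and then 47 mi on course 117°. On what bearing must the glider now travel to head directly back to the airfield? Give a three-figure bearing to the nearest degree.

227°

Leg 1 (339°, 77 mi): east 77 sin 339° = -27.59, north 77 cos 339° = 71.89
Leg 2 (S41°E, 27 mi): east 27 sin 139° = 17.71, north 27 cos 139° = -20.38
Leg 3 (117°, 47 mi): east 47 sin 117° = 41.88, north 47 cos 117° = -21.34
Net displacement: 32.00 east, 30.17 north. Direction back to start is (-32.00, -30.17): bearing = atan2(-32.00, -30.17) mod 360° = 226.68° ≈ 227°.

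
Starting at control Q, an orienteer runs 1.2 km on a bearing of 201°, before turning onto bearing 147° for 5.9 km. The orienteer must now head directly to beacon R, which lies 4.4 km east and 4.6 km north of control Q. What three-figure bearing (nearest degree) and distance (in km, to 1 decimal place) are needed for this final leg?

009°, 10.8 km

Leg 1 (201°, 1.2 km): east 1.2 sin 201° = -0.43, north 1.2 cos 201° = -1.12
Leg 2 (147°, 5.9 km): east 5.9 sin 147° = 3.21, north 5.9 cos 147° = -4.95
Current position: (2.78, -6.07). Target: (4.4, 4.6). Remaining: Δeast = 1.62, Δnorth = 10.67.
Bearing = atan2(1.62, 10.67) mod 360° = 8.62°; distance = √((1.62)² + (10.67)²) = 10.790 km.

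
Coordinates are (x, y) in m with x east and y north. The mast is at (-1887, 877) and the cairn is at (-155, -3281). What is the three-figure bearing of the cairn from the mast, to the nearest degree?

Δeast = -155 − -1887 = 1732.00; Δnorth = -3281 − 877 = -4158.00.
Bearing = atan2(Δeast, Δnorth) mod 360° = 157.39° ≈ 157°.

157°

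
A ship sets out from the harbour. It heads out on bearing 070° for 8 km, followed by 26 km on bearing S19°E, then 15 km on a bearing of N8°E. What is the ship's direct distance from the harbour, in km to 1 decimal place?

Leg 1 (070°, 8 km): east 8 sin 70° = 7.52, north 8 cos 70° = 2.74
Leg 2 (S19°E, 26 km): east 26 sin 161° = 8.46, north 26 cos 161° = -24.58
Leg 3 (N8°E, 15 km): east 15 sin 8° = 2.09, north 15 cos 8° = 14.85
Net: 18.07 east, -6.99 north. Distance = √((18.07)² + (-6.99)²) = 19.376 km.

19.4 km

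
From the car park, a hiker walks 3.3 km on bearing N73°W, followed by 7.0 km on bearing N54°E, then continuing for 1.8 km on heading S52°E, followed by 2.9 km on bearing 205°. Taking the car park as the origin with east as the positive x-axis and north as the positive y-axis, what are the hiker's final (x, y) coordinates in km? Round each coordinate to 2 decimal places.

(2.70, 1.34)

Leg 1 (N73°W, 3.3 km): east 3.3 sin 287° = -3.16, north 3.3 cos 287° = 0.96
Leg 2 (N54°E, 7.0 km): east 7.0 sin 54° = 5.66, north 7.0 cos 54° = 4.11
Leg 3 (S52°E, 1.8 km): east 1.8 sin 128° = 1.42, north 1.8 cos 128° = -1.11
Leg 4 (205°, 2.9 km): east 2.9 sin 205° = -1.23, north 2.9 cos 205° = -2.63
Summing: 2.70 km east, 1.34 km north → (2.70, 1.34).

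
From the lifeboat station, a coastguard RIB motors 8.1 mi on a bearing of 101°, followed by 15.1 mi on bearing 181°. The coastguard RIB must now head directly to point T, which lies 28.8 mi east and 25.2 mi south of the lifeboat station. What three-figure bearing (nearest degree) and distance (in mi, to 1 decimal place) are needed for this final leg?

Leg 1 (101°, 8.1 mi): east 8.1 sin 101° = 7.95, north 8.1 cos 101° = -1.55
Leg 2 (181°, 15.1 mi): east 15.1 sin 181° = -0.26, north 15.1 cos 181° = -15.10
Current position: (7.69, -16.64). Target: (28.8, -25.2). Remaining: Δeast = 21.11, Δnorth = -8.56.
Bearing = atan2(21.11, -8.56) mod 360° = 112.06°; distance = √((21.11)² + (-8.56)²) = 22.780 mi.

112°, 22.8 mi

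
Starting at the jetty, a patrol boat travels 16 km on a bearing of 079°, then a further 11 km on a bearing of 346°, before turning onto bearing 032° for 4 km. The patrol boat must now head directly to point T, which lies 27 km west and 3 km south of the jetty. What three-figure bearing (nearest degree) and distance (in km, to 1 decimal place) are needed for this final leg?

Leg 1 (079°, 16 km): east 16 sin 79° = 15.71, north 16 cos 79° = 3.05
Leg 2 (346°, 11 km): east 11 sin 346° = -2.66, north 11 cos 346° = 10.67
Leg 3 (032°, 4 km): east 4 sin 32° = 2.12, north 4 cos 32° = 3.39
Current position: (15.16, 17.12). Target: (-27, -3). Remaining: Δeast = -42.16, Δnorth = -20.12.
Bearing = atan2(-42.16, -20.12) mod 360° = 244.49°; distance = √((-42.16)² + (-20.12)²) = 46.718 km.

244°, 46.7 km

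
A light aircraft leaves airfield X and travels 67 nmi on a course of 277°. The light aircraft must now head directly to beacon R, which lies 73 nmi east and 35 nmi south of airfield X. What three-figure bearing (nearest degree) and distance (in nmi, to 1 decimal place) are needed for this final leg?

107°, 146.0 nmi

Leg 1 (277°, 67 nmi): east 67 sin 277° = -66.50, north 67 cos 277° = 8.17
Current position: (-66.50, 8.17). Target: (73, -35). Remaining: Δeast = 139.50, Δnorth = -43.17.
Bearing = atan2(139.50, -43.17) mod 360° = 107.19°; distance = √((139.50)² + (-43.17)²) = 146.026 nmi.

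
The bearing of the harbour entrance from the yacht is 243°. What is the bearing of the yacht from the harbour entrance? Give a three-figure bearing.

063°

Back-bearing = 243° − 180° = 063°.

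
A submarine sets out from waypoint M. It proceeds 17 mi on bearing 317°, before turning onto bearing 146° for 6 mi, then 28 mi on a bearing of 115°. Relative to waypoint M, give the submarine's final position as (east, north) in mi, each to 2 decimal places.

(17.14, -4.37)

Leg 1 (317°, 17 mi): east 17 sin 317° = -11.59, north 17 cos 317° = 12.43
Leg 2 (146°, 6 mi): east 6 sin 146° = 3.36, north 6 cos 146° = -4.97
Leg 3 (115°, 28 mi): east 28 sin 115° = 25.38, north 28 cos 115° = -11.83
Summing: 17.14 mi east, -4.37 mi north → (17.14, -4.37).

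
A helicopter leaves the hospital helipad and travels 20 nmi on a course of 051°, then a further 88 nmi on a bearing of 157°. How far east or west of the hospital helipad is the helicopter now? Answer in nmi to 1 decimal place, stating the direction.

49.9 nmi east

Leg 1 (051°, 20 nmi): east 20 sin 51° = 15.54, north 20 cos 51° = 12.59
Leg 2 (157°, 88 nmi): east 88 sin 157° = 34.38, north 88 cos 157° = -81.00
Net east component: 49.93 nmi.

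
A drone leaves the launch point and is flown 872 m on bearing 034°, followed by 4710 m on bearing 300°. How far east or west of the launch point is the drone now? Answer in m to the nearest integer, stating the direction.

3591 m west

Leg 1 (034°, 872 m): east 872 sin 34° = 487.62, north 872 cos 34° = 722.92
Leg 2 (300°, 4710 m): east 4710 sin 300° = -4078.98, north 4710 cos 300° = 2355.00
Net east component: -3591.36 m.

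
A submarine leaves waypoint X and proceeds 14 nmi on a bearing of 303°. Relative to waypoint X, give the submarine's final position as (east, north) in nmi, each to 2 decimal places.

Leg 1 (303°, 14 nmi): east 14 sin 303° = -11.74, north 14 cos 303° = 7.62
Summing: -11.74 nmi east, 7.62 nmi north → (-11.74, 7.62).

(-11.74, 7.62)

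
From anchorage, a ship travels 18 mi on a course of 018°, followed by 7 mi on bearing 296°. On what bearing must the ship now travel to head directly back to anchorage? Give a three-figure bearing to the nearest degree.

Leg 1 (018°, 18 mi): east 18 sin 18° = 5.56, north 18 cos 18° = 17.12
Leg 2 (296°, 7 mi): east 7 sin 296° = -6.29, north 7 cos 296° = 3.07
Net displacement: -0.73 east, 20.19 north. Direction back to start is (0.73, -20.19): bearing = atan2(0.73, -20.19) mod 360° = 177.93° ≈ 178°.

178°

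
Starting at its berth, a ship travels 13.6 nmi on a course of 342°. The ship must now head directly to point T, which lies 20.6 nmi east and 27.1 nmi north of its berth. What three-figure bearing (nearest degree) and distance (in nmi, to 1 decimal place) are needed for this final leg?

Leg 1 (342°, 13.6 nmi): east 13.6 sin 342° = -4.20, north 13.6 cos 342° = 12.93
Current position: (-4.20, 12.93). Target: (20.6, 27.1). Remaining: Δeast = 24.80, Δnorth = 14.17.
Bearing = atan2(24.80, 14.17) mod 360° = 60.27°; distance = √((24.80)² + (14.17)²) = 28.563 nmi.

060°, 28.6 nmi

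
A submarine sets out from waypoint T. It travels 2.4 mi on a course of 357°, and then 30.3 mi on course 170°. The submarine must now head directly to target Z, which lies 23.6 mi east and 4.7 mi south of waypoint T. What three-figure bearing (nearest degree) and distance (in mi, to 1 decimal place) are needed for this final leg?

039°, 29.3 mi

Leg 1 (357°, 2.4 mi): east 2.4 sin 357° = -0.13, north 2.4 cos 357° = 2.40
Leg 2 (170°, 30.3 mi): east 30.3 sin 170° = 5.26, north 30.3 cos 170° = -29.84
Current position: (5.14, -27.44). Target: (23.6, -4.7). Remaining: Δeast = 18.46, Δnorth = 22.74.
Bearing = atan2(18.46, 22.74) mod 360° = 39.07°; distance = √((18.46)² + (22.74)²) = 29.294 mi.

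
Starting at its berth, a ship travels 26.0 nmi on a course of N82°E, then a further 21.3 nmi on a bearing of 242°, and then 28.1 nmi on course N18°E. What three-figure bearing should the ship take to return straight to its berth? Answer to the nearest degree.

218°

Leg 1 (N82°E, 26.0 nmi): east 26.0 sin 82° = 25.75, north 26.0 cos 82° = 3.62
Leg 2 (242°, 21.3 nmi): east 21.3 sin 242° = -18.81, north 21.3 cos 242° = -10.00
Leg 3 (N18°E, 28.1 nmi): east 28.1 sin 18° = 8.68, north 28.1 cos 18° = 26.72
Net displacement: 15.62 east, 20.34 north. Direction back to start is (-15.62, -20.34): bearing = atan2(-15.62, -20.34) mod 360° = 217.52° ≈ 218°.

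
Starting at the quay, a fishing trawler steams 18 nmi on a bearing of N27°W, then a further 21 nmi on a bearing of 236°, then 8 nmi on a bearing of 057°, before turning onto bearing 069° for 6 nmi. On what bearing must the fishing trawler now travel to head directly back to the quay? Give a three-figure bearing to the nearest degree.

129°

Leg 1 (N27°W, 18 nmi): east 18 sin 333° = -8.17, north 18 cos 333° = 16.04
Leg 2 (236°, 21 nmi): east 21 sin 236° = -17.41, north 21 cos 236° = -11.74
Leg 3 (057°, 8 nmi): east 8 sin 57° = 6.71, north 8 cos 57° = 4.36
Leg 4 (069°, 6 nmi): east 6 sin 69° = 5.60, north 6 cos 69° = 2.15
Net displacement: -13.27 east, 10.80 north. Direction back to start is (13.27, -10.80): bearing = atan2(13.27, -10.80) mod 360° = 129.15° ≈ 129°.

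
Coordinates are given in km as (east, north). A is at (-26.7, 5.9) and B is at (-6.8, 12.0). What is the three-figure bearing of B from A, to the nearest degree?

Δeast = -6.8 − -26.7 = 19.90; Δnorth = 12.0 − 5.9 = 6.10.
Bearing = atan2(Δeast, Δnorth) mod 360° = 72.96° ≈ 073°.

073°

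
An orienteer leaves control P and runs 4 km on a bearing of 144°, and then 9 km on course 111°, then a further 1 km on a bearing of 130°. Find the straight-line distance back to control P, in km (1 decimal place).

Leg 1 (144°, 4 km): east 4 sin 144° = 2.35, north 4 cos 144° = -3.24
Leg 2 (111°, 9 km): east 9 sin 111° = 8.40, north 9 cos 111° = -3.23
Leg 3 (130°, 1 km): east 1 sin 130° = 0.77, north 1 cos 130° = -0.64
Net: 11.52 east, -7.10 north. Distance = √((11.52)² + (-7.10)²) = 13.534 km.

13.5 km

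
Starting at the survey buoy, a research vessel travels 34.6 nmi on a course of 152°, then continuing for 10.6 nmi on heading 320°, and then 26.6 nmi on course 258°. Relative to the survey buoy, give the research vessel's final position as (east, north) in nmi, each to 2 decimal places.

Leg 1 (152°, 34.6 nmi): east 34.6 sin 152° = 16.24, north 34.6 cos 152° = -30.55
Leg 2 (320°, 10.6 nmi): east 10.6 sin 320° = -6.81, north 10.6 cos 320° = 8.12
Leg 3 (258°, 26.6 nmi): east 26.6 sin 258° = -26.02, north 26.6 cos 258° = -5.53
Summing: -16.59 nmi east, -27.96 nmi north → (-16.59, -27.96).

(-16.59, -27.96)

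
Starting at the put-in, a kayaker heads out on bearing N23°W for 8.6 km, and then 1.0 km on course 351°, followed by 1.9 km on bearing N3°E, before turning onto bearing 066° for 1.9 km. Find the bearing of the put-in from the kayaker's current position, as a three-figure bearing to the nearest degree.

Leg 1 (N23°W, 8.6 km): east 8.6 sin 337° = -3.36, north 8.6 cos 337° = 7.92
Leg 2 (351°, 1.0 km): east 1.0 sin 351° = -0.16, north 1.0 cos 351° = 0.99
Leg 3 (N3°E, 1.9 km): east 1.9 sin 3° = 0.10, north 1.9 cos 3° = 1.90
Leg 4 (066°, 1.9 km): east 1.9 sin 66° = 1.74, north 1.9 cos 66° = 0.77
Net displacement: -1.68 east, 11.57 north. Direction back to start is (1.68, -11.57): bearing = atan2(1.68, -11.57) mod 360° = 171.73° ≈ 172°.

172°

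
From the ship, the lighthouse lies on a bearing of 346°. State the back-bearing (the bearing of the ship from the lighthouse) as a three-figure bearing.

166°

Back-bearing = 346° − 180° = 166°.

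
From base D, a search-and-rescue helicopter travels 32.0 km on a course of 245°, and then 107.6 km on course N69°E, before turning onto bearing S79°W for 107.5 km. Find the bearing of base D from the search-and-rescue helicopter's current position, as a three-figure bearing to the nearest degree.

098°

Leg 1 (245°, 32.0 km): east 32.0 sin 245° = -29.00, north 32.0 cos 245° = -13.52
Leg 2 (N69°E, 107.6 km): east 107.6 sin 69° = 100.45, north 107.6 cos 69° = 38.56
Leg 3 (S79°W, 107.5 km): east 107.5 sin 259° = -105.52, north 107.5 cos 259° = -20.51
Net displacement: -34.07 east, 4.52 north. Direction back to start is (34.07, -4.52): bearing = atan2(34.07, -4.52) mod 360° = 97.56° ≈ 098°.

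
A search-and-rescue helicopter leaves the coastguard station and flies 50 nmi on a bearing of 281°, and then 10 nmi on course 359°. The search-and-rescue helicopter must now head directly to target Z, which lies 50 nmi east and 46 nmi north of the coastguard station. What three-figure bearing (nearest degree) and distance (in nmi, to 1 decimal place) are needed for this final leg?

Leg 1 (281°, 50 nmi): east 50 sin 281° = -49.08, north 50 cos 281° = 9.54
Leg 2 (359°, 10 nmi): east 10 sin 359° = -0.17, north 10 cos 359° = 10.00
Current position: (-49.26, 19.54). Target: (50, 46). Remaining: Δeast = 99.26, Δnorth = 26.46.
Bearing = atan2(99.26, 26.46) mod 360° = 75.07°; distance = √((99.26)² + (26.46)²) = 102.723 nmi.

075°, 102.7 nmi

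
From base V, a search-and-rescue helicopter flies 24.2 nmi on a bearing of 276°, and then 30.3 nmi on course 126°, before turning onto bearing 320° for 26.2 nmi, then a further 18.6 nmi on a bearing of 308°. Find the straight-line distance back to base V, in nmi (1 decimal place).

35.0 nmi

Leg 1 (276°, 24.2 nmi): east 24.2 sin 276° = -24.07, north 24.2 cos 276° = 2.53
Leg 2 (126°, 30.3 nmi): east 30.3 sin 126° = 24.51, north 30.3 cos 126° = -17.81
Leg 3 (320°, 26.2 nmi): east 26.2 sin 320° = -16.84, north 26.2 cos 320° = 20.07
Leg 4 (308°, 18.6 nmi): east 18.6 sin 308° = -14.66, north 18.6 cos 308° = 11.45
Net: -31.05 east, 16.24 north. Distance = √((-31.05)² + (16.24)²) = 35.043 nmi.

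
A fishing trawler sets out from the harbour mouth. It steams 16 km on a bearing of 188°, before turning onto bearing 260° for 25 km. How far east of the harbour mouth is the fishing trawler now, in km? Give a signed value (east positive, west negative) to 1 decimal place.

-26.8 km

Leg 1 (188°, 16 km): east 16 sin 188° = -2.23, north 16 cos 188° = -15.84
Leg 2 (260°, 25 km): east 25 sin 260° = -24.62, north 25 cos 260° = -4.34
Net east component: -26.85 km.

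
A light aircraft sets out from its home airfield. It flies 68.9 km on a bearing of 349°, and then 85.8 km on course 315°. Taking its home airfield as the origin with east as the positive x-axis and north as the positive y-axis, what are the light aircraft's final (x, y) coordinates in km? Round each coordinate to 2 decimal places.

(-73.82, 128.30)

Leg 1 (349°, 68.9 km): east 68.9 sin 349° = -13.15, north 68.9 cos 349° = 67.63
Leg 2 (315°, 85.8 km): east 85.8 sin 315° = -60.67, north 85.8 cos 315° = 60.67
Summing: -73.82 km east, 128.30 km north → (-73.82, 128.30).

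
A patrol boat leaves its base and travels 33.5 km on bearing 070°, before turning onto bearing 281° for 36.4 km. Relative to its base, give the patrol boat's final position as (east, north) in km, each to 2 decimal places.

Leg 1 (070°, 33.5 km): east 33.5 sin 70° = 31.48, north 33.5 cos 70° = 11.46
Leg 2 (281°, 36.4 km): east 36.4 sin 281° = -35.73, north 36.4 cos 281° = 6.95
Summing: -4.25 km east, 18.40 km north → (-4.25, 18.40).

(-4.25, 18.40)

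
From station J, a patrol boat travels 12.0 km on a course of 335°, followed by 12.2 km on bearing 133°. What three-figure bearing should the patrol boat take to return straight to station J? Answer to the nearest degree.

236°

Leg 1 (335°, 12.0 km): east 12.0 sin 335° = -5.07, north 12.0 cos 335° = 10.88
Leg 2 (133°, 12.2 km): east 12.2 sin 133° = 8.92, north 12.2 cos 133° = -8.32
Net displacement: 3.85 east, 2.56 north. Direction back to start is (-3.85, -2.56): bearing = atan2(-3.85, -2.56) mod 360° = 236.43° ≈ 236°.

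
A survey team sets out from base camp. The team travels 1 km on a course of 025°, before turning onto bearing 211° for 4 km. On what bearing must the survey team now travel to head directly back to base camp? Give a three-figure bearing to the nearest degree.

033°

Leg 1 (025°, 1 km): east 1 sin 25° = 0.42, north 1 cos 25° = 0.91
Leg 2 (211°, 4 km): east 4 sin 211° = -2.06, north 4 cos 211° = -3.43
Net displacement: -1.64 east, -2.52 north. Direction back to start is (1.64, 2.52): bearing = atan2(1.64, 2.52) mod 360° = 32.99° ≈ 033°.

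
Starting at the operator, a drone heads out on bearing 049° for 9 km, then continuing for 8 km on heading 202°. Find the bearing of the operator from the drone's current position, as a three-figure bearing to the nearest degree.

292°

Leg 1 (049°, 9 km): east 9 sin 49° = 6.79, north 9 cos 49° = 5.90
Leg 2 (202°, 8 km): east 8 sin 202° = -3.00, north 8 cos 202° = -7.42
Net displacement: 3.80 east, -1.51 north. Direction back to start is (-3.80, 1.51): bearing = atan2(-3.80, 1.51) mod 360° = 291.73° ≈ 292°.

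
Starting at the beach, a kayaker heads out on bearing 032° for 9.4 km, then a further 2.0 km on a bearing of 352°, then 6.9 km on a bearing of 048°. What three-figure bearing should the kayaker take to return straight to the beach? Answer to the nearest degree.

214°

Leg 1 (032°, 9.4 km): east 9.4 sin 32° = 4.98, north 9.4 cos 32° = 7.97
Leg 2 (352°, 2.0 km): east 2.0 sin 352° = -0.28, north 2.0 cos 352° = 1.98
Leg 3 (048°, 6.9 km): east 6.9 sin 48° = 5.13, north 6.9 cos 48° = 4.62
Net displacement: 9.83 east, 14.57 north. Direction back to start is (-9.83, -14.57): bearing = atan2(-9.83, -14.57) mod 360° = 214.01° ≈ 214°.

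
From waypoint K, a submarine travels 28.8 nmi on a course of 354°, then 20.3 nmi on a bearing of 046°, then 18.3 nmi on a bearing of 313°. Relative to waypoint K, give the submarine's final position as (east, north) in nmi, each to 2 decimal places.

(-1.79, 55.22)

Leg 1 (354°, 28.8 nmi): east 28.8 sin 354° = -3.01, north 28.8 cos 354° = 28.64
Leg 2 (046°, 20.3 nmi): east 20.3 sin 46° = 14.60, north 20.3 cos 46° = 14.10
Leg 3 (313°, 18.3 nmi): east 18.3 sin 313° = -13.38, north 18.3 cos 313° = 12.48
Summing: -1.79 nmi east, 55.22 nmi north → (-1.79, 55.22).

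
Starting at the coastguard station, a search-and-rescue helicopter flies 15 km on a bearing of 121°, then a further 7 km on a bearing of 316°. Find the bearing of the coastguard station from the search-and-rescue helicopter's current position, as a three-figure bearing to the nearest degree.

Leg 1 (121°, 15 km): east 15 sin 121° = 12.86, north 15 cos 121° = -7.73
Leg 2 (316°, 7 km): east 7 sin 316° = -4.86, north 7 cos 316° = 5.04
Net displacement: 7.99 east, -2.69 north. Direction back to start is (-7.99, 2.69): bearing = atan2(-7.99, 2.69) mod 360° = 288.60° ≈ 289°.

289°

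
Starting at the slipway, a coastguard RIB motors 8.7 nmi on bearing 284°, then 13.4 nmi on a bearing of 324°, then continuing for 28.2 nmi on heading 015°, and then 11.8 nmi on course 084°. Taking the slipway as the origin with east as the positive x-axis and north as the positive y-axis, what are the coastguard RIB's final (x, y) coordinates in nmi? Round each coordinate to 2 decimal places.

(2.72, 41.42)

Leg 1 (284°, 8.7 nmi): east 8.7 sin 284° = -8.44, north 8.7 cos 284° = 2.10
Leg 2 (324°, 13.4 nmi): east 13.4 sin 324° = -7.88, north 13.4 cos 324° = 10.84
Leg 3 (015°, 28.2 nmi): east 28.2 sin 15° = 7.30, north 28.2 cos 15° = 27.24
Leg 4 (084°, 11.8 nmi): east 11.8 sin 84° = 11.74, north 11.8 cos 84° = 1.23
Summing: 2.72 nmi east, 41.42 nmi north → (2.72, 41.42).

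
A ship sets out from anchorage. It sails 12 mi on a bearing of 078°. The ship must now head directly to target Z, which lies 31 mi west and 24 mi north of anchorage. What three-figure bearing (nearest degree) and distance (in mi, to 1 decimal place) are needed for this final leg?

Leg 1 (078°, 12 mi): east 12 sin 78° = 11.74, north 12 cos 78° = 2.49
Current position: (11.74, 2.49). Target: (-31, 24). Remaining: Δeast = -42.74, Δnorth = 21.51.
Bearing = atan2(-42.74, 21.51) mod 360° = 296.71°; distance = √((-42.74)² + (21.51)²) = 47.843 mi.

297°, 47.8 mi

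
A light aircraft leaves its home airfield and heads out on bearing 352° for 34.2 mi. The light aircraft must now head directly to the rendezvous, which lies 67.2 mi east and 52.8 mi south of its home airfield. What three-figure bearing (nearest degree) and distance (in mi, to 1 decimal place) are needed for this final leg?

140°, 112.6 mi

Leg 1 (352°, 34.2 mi): east 34.2 sin 352° = -4.76, north 34.2 cos 352° = 33.87
Current position: (-4.76, 33.87). Target: (67.2, -52.8). Remaining: Δeast = 71.96, Δnorth = -86.67.
Bearing = atan2(71.96, -86.67) mod 360° = 140.30°; distance = √((71.96)² + (-86.67)²) = 112.647 mi.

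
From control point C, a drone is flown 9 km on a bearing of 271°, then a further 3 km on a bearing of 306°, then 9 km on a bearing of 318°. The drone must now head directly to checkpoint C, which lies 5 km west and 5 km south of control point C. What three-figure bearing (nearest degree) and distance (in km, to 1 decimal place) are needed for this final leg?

138°, 18.4 km

Leg 1 (271°, 9 km): east 9 sin 271° = -9.00, north 9 cos 271° = 0.16
Leg 2 (306°, 3 km): east 3 sin 306° = -2.43, north 3 cos 306° = 1.76
Leg 3 (318°, 9 km): east 9 sin 318° = -6.02, north 9 cos 318° = 6.69
Current position: (-17.45, 8.61). Target: (-5, -5). Remaining: Δeast = 12.45, Δnorth = -13.61.
Bearing = atan2(12.45, -13.61) mod 360° = 137.55°; distance = √((12.45)² + (-13.61)²) = 18.443 km.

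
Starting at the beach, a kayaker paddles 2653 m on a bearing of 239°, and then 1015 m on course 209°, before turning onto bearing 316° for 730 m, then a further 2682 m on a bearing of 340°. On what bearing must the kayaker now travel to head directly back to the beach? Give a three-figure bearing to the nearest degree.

Leg 1 (239°, 2653 m): east 2653 sin 239° = -2274.06, north 2653 cos 239° = -1366.40
Leg 2 (209°, 1015 m): east 1015 sin 209° = -492.08, north 1015 cos 209° = -887.74
Leg 3 (316°, 730 m): east 730 sin 316° = -507.10, north 730 cos 316° = 525.12
Leg 4 (340°, 2682 m): east 2682 sin 340° = -917.30, north 2682 cos 340° = 2520.26
Net displacement: -4190.55 east, 791.24 north. Direction back to start is (4190.55, -791.24): bearing = atan2(4190.55, -791.24) mod 360° = 100.69° ≈ 101°.

101°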